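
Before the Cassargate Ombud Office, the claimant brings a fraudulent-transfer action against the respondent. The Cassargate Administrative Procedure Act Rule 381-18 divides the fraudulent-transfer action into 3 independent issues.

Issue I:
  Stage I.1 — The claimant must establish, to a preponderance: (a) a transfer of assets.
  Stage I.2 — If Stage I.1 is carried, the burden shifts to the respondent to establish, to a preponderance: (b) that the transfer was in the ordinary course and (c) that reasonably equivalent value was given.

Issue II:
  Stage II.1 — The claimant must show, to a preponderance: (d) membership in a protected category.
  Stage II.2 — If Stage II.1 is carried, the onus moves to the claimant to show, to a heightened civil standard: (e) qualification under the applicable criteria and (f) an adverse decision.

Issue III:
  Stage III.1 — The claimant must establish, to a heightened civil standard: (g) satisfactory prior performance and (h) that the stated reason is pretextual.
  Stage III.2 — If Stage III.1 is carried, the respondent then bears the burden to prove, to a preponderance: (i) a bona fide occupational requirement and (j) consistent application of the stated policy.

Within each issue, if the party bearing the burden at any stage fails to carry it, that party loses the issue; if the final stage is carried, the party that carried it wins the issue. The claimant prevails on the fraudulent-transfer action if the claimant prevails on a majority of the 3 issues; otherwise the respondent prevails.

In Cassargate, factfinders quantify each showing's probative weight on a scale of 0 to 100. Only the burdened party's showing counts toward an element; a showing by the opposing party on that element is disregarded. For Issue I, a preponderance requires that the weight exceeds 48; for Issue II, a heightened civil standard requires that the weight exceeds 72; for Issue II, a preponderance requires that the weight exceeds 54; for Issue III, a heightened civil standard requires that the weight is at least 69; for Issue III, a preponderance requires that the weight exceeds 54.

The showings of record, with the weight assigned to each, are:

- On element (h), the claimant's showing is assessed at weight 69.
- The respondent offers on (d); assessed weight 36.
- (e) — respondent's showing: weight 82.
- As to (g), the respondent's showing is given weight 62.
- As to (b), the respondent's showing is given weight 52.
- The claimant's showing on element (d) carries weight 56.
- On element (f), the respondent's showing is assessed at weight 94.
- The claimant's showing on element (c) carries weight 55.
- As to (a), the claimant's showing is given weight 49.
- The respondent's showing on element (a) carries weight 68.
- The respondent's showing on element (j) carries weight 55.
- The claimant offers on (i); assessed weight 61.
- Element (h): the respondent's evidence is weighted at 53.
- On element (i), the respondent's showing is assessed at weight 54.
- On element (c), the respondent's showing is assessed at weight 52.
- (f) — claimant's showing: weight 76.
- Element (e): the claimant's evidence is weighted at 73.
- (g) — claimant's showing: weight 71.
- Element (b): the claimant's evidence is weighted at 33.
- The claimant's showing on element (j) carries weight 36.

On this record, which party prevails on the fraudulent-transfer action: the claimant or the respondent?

claimant

— Issue I —
At Stage I.1 the claimant must meet a preponderance (weight exceeds 48): on (a) the weight is 49 (the respondent's 68 is given no effect), > 48, so (a) meets the standard.
  Stage I.1 is satisfied; the onus moves to the respondent.
At Stage I.2 the respondent must meet a preponderance (weight exceeds 48): on (b) the weight is 52 (the claimant's 33 is given no effect), > 48, so (b) meets the standard; on (c) the weight is 52 (the claimant's 55 is given no effect), which does exceed 48, so (c) meets the standard.
  The respondent carries the last stage.
All stages carried — the respondent prevails on this issue.
— Issue II —
Stage II.1 — burden on claimant; standard: a preponderance (weight exceeds 54).
    (d): 56 (respondent's 36 disregarded) > 54 [met]
  Stage II.1 is satisfied; the claimant continues to bear the burden.
Stage II.2 — burden on claimant; standard: a heightened civil standard (weight exceeds 72).
    (e): 73 (respondent's 82 disregarded) > 72 [met]
    (f): 76 (respondent's 94 disregarded) > 72 [met]
  Stage II.2 carried; the final stage is satisfied.
All stages carried — the claimant prevails on this issue.
— Issue III —
At Stage III.1 the claimant must meet a heightened civil standard (weight is at least 69): on (g) the weight is 71 (the respondent's 62 is given no effect), which does reach 69, so (g) meets the standard; on (h) the weight is 69 (the respondent's 53 is given no effect), ≥ 69, so (h) meets the standard.
  All elements met. The burden passes to the respondent.
At Stage III.2 the respondent must meet a preponderance (weight exceeds 54): on (i) the weight is 54 (the claimant's 61 is given no effect), ≤ 54, so (i) does not meet the standard; on (j) the weight is 55 (the claimant's 36 is given no effect), which does exceed 54, so (j) meets the standard.
  The respondent does not carry Stage III.2.
So the claimant prevails on this issue.
Per-issue: Issue I → respondent; Issue II → claimant; Issue III → claimant. The claimant must prevail on a majority of issues; overall, the claimant prevails.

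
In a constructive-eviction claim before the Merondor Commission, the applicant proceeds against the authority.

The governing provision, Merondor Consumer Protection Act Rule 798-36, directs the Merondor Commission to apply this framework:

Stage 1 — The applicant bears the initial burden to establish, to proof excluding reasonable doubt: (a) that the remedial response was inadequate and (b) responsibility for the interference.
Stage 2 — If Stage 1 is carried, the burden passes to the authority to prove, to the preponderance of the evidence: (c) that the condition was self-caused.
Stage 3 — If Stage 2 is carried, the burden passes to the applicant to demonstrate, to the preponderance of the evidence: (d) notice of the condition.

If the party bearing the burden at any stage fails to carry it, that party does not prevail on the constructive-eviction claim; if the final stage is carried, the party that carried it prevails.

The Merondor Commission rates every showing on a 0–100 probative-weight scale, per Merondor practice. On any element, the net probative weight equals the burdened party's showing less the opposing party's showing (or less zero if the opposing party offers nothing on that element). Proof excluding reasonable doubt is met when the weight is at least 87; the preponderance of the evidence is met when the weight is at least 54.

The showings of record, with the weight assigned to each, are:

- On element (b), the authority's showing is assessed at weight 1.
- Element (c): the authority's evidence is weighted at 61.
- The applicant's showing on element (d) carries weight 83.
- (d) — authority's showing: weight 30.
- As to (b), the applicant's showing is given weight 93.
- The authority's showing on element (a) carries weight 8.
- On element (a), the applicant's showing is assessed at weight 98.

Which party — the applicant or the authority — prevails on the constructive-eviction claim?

authority

Stage 1 — burden on applicant; standard: proof excluding reasonable doubt (weight is at least 87).
    (a): 98 − 8 = 90 ≥ 87 [met]
    (b): 93 − 1 = 92 ≥ 87 [met]
  Stage 1 is satisfied; the onus moves to the authority.
Stage 2 — burden on authority; standard: the preponderance of the evidence (weight is at least 54).
    (c): 61 ≥ 54 [met]
  Stage 2 is satisfied; the onus moves to the applicant.
Stage 3 — burden on applicant; standard: the preponderance of the evidence (weight is at least 54).
    (d): 83 − 30 = 53 < 54 [not met]
  Not every element is met, so the applicant fails to carry Stage 3.
So the authority prevails.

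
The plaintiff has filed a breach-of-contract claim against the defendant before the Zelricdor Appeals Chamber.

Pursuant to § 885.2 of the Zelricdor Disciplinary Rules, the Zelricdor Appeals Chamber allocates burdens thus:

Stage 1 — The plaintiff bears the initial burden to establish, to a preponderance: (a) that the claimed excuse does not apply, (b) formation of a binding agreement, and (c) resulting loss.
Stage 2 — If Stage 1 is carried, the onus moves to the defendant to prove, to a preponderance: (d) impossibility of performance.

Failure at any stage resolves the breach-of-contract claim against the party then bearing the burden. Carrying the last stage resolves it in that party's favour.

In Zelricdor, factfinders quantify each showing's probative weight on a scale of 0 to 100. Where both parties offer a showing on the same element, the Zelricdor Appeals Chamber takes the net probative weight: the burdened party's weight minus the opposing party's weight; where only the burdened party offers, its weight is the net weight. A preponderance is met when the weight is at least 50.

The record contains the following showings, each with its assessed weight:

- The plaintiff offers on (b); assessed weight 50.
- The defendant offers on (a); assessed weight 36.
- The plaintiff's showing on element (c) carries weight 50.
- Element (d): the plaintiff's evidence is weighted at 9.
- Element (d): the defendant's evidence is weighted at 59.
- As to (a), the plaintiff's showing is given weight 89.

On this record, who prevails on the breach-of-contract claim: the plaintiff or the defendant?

defendant

At Stage 1 the plaintiff must meet a preponderance (weight is at least 50): on (a) the weight is 89 less the opposing 36 gives net 53, ≥ 50, so (a) meets the standard; on (b) the weight is 50, which does reach 50, so (b) meets the standard; on (c) the weight is 50, which does reach 50, so (c) meets the standard.
  All elements met. The burden passes to the defendant.
At Stage 2 the defendant must meet a preponderance (weight is at least 50): on (d) the weight is 59 less the opposing 9 gives net 50, which does reach 50, so (d) meets the standard.
  Stage 2 carried; the final stage is satisfied.
All stages carried — the defendant prevails.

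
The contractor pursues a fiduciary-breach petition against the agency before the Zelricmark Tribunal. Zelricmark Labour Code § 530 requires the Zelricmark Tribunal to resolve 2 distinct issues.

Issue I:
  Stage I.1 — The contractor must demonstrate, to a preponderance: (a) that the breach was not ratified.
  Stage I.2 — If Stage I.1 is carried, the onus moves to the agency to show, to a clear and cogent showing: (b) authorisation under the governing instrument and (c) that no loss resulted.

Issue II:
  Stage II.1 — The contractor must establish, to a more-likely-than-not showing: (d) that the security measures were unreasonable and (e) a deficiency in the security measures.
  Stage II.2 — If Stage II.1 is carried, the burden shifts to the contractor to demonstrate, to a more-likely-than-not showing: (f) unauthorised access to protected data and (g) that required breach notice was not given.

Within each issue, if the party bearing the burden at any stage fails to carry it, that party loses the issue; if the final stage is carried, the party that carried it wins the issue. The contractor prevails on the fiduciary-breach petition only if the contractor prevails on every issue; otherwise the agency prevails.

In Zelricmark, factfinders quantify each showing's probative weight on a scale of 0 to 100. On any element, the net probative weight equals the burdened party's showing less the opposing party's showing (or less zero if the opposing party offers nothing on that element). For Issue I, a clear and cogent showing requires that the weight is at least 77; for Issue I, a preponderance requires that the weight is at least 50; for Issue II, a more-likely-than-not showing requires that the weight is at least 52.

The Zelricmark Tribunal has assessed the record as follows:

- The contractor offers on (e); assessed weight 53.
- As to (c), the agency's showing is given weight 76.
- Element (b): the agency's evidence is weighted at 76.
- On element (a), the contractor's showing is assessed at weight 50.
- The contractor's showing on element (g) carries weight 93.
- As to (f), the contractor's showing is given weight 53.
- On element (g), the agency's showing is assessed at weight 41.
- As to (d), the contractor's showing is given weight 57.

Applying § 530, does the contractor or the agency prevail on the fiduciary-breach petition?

contractor

— Issue I —
At Stage I.1 the contractor must meet a preponderance (weight is at least 50): on (a) the weight is 50, ≥ 50, so (a) meets the standard.
  Stage I.1 is satisfied; the onus moves to the agency.
At Stage I.2 the agency must meet a clear and cogent showing (weight is at least 77): on (b) the weight is 76, < 77, so (b) does not meet the standard; on (c) the weight is 76, which does not reach 77, so (c) does not meet the standard.
  Not every element is met, so the agency fails to carry Stage I.2.
The contractor prevails on this issue.
— Issue II —
Stage II.1 (contractor, a more-likely-than-not showing, weight is at least 52): (d) 57 ≥ 52 — meets; (e) 53 ≥ 52 — meets.
  Stage II.1 is satisfied; the contractor continues to bear the burden.
Stage II.2 (contractor, a more-likely-than-not showing, weight is at least 52): (f) 53 ≥ 52 — meets; (g) net 93−41=52 ≥ 52 — meets.
  The contractor carries the last stage.
With every stage satisfied, the contractor prevails on this issue.
Per-issue: Issue I → contractor; Issue II → contractor. The contractor must prevail on every issue; overall, the contractor prevails.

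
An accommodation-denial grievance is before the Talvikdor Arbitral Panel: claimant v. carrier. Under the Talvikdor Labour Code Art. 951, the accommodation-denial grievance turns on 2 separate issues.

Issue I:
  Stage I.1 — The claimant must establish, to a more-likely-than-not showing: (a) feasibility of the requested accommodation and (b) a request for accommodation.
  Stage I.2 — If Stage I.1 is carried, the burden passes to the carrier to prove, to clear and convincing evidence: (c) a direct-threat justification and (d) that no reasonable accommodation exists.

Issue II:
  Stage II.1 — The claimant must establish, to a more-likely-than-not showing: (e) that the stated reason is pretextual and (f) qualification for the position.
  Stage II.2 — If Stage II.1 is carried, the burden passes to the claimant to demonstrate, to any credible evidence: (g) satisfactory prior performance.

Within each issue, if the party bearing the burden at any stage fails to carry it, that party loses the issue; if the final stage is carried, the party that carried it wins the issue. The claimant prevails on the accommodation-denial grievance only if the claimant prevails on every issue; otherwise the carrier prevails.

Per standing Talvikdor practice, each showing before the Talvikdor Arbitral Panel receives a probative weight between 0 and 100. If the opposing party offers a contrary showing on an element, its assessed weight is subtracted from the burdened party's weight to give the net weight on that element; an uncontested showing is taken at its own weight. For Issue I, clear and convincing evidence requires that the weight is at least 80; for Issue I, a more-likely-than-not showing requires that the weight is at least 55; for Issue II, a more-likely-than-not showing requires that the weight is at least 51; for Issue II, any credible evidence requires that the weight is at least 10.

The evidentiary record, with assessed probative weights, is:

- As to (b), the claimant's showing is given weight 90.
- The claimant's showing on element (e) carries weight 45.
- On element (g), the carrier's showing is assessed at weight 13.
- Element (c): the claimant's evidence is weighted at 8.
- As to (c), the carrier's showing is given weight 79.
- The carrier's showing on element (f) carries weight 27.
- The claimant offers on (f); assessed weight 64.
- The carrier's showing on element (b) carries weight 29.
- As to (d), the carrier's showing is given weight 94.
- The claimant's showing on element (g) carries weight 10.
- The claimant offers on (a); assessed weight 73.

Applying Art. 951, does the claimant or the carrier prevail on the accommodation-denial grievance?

carrier

— Issue I —
Stage I.1 (claimant, a more-likely-than-not showing, weight is at least 55): (a) 73 ≥ 55 — meets; (b) net 90−29=61 ≥ 55 — meets.
  Stage I.1 is satisfied; the onus moves to the carrier.
Stage I.2 (carrier, clear and convincing evidence, weight is at least 80): (c) net 79−8=71 < 80 — fails; (d) 94 ≥ 80 — meets.
  Not every element is met, so the carrier fails to carry Stage I.2.
The claimant prevails on this issue.
— Issue II —
Stage II.1 — burden on claimant; standard: a more-likely-than-not showing (weight is at least 51).
    (e): 45 < 51 [not met]
    (f): 64 − 27 = 37 < 51 [not met]
  The claimant does not carry Stage II.1.
The analysis ends at Stage II.1; the carrier prevails on this issue.
Per-issue: Issue I → claimant; Issue II → carrier. The claimant must prevail on every issue; overall, the carrier prevails.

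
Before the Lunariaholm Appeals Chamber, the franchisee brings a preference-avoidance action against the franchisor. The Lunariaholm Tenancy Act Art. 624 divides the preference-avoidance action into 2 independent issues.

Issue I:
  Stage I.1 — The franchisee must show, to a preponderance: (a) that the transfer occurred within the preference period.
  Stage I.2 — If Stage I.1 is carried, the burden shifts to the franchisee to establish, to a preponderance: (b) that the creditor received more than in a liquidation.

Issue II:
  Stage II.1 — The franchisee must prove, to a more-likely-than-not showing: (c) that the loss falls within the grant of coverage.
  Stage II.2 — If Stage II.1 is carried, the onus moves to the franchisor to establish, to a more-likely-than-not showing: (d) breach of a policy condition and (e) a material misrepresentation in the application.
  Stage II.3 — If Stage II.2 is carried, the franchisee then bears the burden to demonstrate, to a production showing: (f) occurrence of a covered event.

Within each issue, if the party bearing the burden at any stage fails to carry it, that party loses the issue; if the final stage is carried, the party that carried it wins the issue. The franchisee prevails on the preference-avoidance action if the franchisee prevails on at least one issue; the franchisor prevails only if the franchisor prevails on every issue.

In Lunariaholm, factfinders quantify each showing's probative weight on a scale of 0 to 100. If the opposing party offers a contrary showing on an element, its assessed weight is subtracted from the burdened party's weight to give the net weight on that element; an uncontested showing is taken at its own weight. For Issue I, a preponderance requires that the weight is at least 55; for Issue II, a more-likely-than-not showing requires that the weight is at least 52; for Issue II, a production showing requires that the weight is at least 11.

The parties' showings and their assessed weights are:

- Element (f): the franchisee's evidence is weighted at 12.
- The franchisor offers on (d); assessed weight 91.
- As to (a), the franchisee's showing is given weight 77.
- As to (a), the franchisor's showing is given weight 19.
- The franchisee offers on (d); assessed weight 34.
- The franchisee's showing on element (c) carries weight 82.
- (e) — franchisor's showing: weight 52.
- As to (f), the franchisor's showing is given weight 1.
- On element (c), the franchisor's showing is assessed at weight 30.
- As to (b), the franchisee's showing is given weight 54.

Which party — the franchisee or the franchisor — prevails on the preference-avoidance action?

— Issue I —
Stage I.1 (franchisee, a preponderance, weight is at least 55): (a) net 77−19=58 ≥ 55 — meets.
  Stage I.1 is satisfied; the franchisee continues to bear the burden.
Stage I.2 (franchisee, a preponderance, weight is at least 55): (b) 54 < 55 — fails.
  Not every element is met, so the franchisee fails to carry Stage I.2.
The analysis ends at Stage I.2; the franchisor prevails on this issue.
— Issue II —
Stage II.1 — burden on franchisee; standard: a more-likely-than-not showing (weight is at least 52).
    (c): 82 − 30 = 52 ≥ 52 [met]
  The franchisee carries Stage II.1; the franchisor now bears the burden.
Stage II.2 — burden on franchisor; standard: a more-likely-than-not showing (weight is at least 52).
    (d): 91 − 34 = 57 ≥ 52 [met]
    (e): 52 ≥ 52 [met]
  Stage II.2 carried; the burden shifts to the franchisee.
Stage II.3 — burden on franchisee; standard: a production showing (weight is at least 11).
    (f): 12 − 1 = 11 ≥ 11 [met]
  All elements met at the final stage.
With every stage satisfied, the franchisee prevails on this issue.
Per-issue: Issue I → franchisor; Issue II → franchisee. The franchisee must prevail on at least one issue; overall, the franchisee prevails.

franchisee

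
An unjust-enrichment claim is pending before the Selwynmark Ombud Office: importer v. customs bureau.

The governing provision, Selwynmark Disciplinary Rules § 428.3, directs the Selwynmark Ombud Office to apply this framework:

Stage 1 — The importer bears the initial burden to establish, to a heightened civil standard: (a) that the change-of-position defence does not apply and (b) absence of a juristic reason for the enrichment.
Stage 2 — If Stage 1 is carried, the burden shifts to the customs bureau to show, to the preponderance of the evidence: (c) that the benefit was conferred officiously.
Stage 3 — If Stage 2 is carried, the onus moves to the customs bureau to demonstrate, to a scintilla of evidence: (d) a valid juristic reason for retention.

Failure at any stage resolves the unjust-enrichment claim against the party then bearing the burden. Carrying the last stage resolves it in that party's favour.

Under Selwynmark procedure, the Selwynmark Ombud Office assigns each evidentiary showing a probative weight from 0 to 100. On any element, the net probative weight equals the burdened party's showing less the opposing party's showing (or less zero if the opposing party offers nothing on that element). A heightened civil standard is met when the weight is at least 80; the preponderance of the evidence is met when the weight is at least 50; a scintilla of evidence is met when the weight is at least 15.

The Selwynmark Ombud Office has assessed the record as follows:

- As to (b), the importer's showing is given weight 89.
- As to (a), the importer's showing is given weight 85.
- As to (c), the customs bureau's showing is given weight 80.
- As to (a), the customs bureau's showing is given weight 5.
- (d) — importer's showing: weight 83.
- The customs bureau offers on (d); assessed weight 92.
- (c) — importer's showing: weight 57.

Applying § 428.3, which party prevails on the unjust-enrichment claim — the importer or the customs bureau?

At Stage 1 the importer must meet a heightened civil standard (weight is at least 80): on (a) the weight is 85 less the opposing 5 gives net 80, which does reach 80, so (a) meets the standard; on (b) the weight is 89, which does reach 80, so (b) meets the standard.
  Stage 1 is satisfied; the onus moves to the customs bureau.
At Stage 2 the customs bureau must meet the preponderance of the evidence (weight is at least 50): on (c) the weight is 80 less the opposing 57 gives net 23, < 50, so (c) does not meet the standard.
  Stage 2 not carried; the customs bureau fails its burden.
So the importer prevails.

importer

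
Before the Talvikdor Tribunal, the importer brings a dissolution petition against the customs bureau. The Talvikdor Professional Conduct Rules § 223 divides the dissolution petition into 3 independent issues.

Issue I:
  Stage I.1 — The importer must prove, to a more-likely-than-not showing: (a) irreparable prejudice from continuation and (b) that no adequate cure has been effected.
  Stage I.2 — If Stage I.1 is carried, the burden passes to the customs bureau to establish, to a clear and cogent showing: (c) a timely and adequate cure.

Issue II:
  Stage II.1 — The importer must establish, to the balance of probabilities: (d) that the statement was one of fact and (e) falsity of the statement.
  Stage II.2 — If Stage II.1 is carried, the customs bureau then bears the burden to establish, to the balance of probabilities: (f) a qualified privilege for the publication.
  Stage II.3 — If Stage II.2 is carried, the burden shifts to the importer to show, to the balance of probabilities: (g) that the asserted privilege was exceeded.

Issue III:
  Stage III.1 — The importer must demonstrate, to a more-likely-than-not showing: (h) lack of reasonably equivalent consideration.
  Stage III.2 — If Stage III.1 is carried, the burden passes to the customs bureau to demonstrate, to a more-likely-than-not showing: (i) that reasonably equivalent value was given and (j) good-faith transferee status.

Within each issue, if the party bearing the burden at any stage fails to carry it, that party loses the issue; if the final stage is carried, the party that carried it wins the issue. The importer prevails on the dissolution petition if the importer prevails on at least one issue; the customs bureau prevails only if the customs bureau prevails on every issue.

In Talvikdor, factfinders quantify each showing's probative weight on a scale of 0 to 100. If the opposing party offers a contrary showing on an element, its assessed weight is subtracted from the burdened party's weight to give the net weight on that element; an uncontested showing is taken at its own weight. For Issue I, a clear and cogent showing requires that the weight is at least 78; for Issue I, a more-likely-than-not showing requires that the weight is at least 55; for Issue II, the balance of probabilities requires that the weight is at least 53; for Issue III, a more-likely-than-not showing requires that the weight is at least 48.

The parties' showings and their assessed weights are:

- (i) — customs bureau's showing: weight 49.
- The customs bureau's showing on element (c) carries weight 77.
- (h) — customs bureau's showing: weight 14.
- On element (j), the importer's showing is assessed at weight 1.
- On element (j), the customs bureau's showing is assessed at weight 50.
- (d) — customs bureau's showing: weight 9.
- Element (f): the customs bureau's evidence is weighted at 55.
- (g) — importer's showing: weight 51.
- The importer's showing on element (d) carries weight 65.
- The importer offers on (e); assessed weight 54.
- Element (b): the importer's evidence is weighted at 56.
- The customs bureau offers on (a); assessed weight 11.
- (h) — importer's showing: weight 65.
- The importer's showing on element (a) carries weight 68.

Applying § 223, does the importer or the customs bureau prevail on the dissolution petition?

— Issue I —
At Stage I.1 the importer must meet a more-likely-than-not showing (weight is at least 55): on (a) the weight is 68 less the opposing 11 gives net 57, ≥ 55, so (a) meets the standard; on (b) the weight is 56, ≥ 55, so (b) meets the standard.
  All elements met. The burden passes to the customs bureau.
At Stage I.2 the customs bureau must meet a clear and cogent showing (weight is at least 78): on (c) the weight is 77, which does not reach 78, so (c) does not meet the standard.
  The customs bureau does not carry Stage I.2.
The analysis ends at Stage I.2; the importer prevails on this issue.
— Issue II —
At Stage II.1 the importer must meet the balance of probabilities (weight is at least 53): on (d) the weight is 65 less the opposing 9 gives net 56, which does reach 53, so (d) meets the standard; on (e) the weight is 54, ≥ 53, so (e) meets the standard.
  Stage II.1 carried; the burden shifts to the customs bureau.
At Stage II.2 the customs bureau must meet the balance of probabilities (weight is at least 53): on (f) the weight is 55, ≥ 53, so (f) meets the standard.
  Stage II.2 is satisfied; the onus moves to the importer.
At Stage II.3 the importer must meet the balance of probabilities (weight is at least 53): on (g) the weight is 51, which does not reach 53, so (g) does not meet the standard.
  Stage II.3 not carried; the importer fails its burden.
The customs bureau prevails on this issue.
— Issue III —
Stage III.1 — burden on importer; standard: a more-likely-than-not showing (weight is at least 48).
    (h): 65 − 14 = 51 ≥ 48 [met]
  Stage III.1 is satisfied; the onus moves to the customs bureau.
Stage III.2 — burden on customs bureau; standard: a more-likely-than-not showing (weight is at least 48).
    (i): 49 ≥ 48 [met]
    (j): 50 − 1 = 49 ≥ 48 [met]
  The customs bureau carries the last stage.
Every stage carried; the customs bureau prevails on this issue.
Per-issue: Issue I → importer; Issue II → customs bureau; Issue III → customs bureau. The importer must prevail on at least one issue; overall, the importer prevails.

importer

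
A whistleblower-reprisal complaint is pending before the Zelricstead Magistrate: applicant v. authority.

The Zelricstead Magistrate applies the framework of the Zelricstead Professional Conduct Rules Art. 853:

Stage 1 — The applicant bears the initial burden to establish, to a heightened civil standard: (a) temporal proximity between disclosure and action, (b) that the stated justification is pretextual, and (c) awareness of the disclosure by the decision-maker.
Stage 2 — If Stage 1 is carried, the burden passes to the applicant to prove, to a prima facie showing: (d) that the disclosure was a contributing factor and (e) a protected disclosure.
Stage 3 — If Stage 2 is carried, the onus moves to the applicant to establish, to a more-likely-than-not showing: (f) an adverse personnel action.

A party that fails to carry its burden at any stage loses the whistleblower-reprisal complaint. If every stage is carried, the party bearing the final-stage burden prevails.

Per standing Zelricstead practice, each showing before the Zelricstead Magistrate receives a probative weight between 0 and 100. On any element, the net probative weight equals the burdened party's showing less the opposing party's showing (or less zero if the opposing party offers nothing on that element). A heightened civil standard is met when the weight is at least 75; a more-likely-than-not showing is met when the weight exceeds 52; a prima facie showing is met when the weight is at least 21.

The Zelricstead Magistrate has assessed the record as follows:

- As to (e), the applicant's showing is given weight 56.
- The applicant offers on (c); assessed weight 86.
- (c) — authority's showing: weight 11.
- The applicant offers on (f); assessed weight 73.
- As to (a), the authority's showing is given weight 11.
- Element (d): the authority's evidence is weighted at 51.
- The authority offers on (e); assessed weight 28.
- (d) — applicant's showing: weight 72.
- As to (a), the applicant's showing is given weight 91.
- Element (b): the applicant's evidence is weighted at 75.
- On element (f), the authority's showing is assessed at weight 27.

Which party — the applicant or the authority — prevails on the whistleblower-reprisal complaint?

At Stage 1 the applicant must meet a heightened civil standard (weight is at least 75): on (a) the weight is 91 less the opposing 11 gives net 80, which does reach 75, so (a) meets the standard; on (b) the weight is 75, ≥ 75, so (b) meets the standard; on (c) the weight is 86 less the opposing 11 gives net 75, ≥ 75, so (c) meets the standard.
  Stage 1 carried; the burden remains with the applicant.
At Stage 2 the applicant must meet a prima facie showing (weight is at least 21): on (d) the weight is 72 less the opposing 51 gives net 21, ≥ 21, so (d) meets the standard; on (e) the weight is 56 less the opposing 28 gives net 28, which does reach 21, so (e) meets the standard.
  All elements met. The applicant retains the burden for Stage 3.
At Stage 3 the applicant must meet a more-likely-than-not showing (weight exceeds 52): on (f) the weight is 73 less the opposing 27 gives net 46, ≤ 52, so (f) does not meet the standard.
  The applicant does not carry Stage 3.
The analysis ends at Stage 3; the authority prevails.

authority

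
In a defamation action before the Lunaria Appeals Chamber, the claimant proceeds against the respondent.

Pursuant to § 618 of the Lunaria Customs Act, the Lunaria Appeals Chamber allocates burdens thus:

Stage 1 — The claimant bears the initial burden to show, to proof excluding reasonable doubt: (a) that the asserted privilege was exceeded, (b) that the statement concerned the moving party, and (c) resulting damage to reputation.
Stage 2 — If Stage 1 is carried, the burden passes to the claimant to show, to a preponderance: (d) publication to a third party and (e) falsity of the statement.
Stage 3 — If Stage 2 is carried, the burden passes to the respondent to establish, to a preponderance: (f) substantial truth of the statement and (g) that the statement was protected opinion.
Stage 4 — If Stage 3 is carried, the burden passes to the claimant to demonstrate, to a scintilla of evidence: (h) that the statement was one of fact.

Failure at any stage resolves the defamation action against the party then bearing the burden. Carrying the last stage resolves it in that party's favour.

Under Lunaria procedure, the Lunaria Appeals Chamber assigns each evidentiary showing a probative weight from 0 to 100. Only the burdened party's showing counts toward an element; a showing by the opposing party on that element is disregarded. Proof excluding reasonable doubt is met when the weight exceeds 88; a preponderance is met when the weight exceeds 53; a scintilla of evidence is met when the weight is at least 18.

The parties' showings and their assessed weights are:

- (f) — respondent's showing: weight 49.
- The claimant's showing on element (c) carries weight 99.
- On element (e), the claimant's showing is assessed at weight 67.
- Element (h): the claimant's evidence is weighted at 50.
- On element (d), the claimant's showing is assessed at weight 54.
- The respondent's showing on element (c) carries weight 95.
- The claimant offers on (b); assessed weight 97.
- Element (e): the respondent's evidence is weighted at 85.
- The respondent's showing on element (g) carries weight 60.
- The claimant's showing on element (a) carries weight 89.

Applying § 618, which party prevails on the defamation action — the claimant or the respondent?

Stage 1 — burden on claimant; standard: proof excluding reasonable doubt (weight exceeds 88).
    (a): 89 > 88 [met]
    (b): 97 > 88 [met]
    (c): 99 (respondent's 95 disregarded) > 88 [met]
  Stage 1 carried; the burden remains with the claimant.
Stage 2 — burden on claimant; standard: a preponderance (weight exceeds 53).
    (d): 54 > 53 [met]
    (e): 67 (respondent's 85 disregarded) > 53 [met]
  All elements met. The burden passes to the respondent.
Stage 3 — burden on respondent; standard: a preponderance (weight exceeds 53).
    (f): 49 ≤ 53 [not met]
    (g): 60 > 53 [met]
  Not every element is met, so the respondent fails to carry Stage 3.
The analysis ends at Stage 3; the claimant prevails.

claimant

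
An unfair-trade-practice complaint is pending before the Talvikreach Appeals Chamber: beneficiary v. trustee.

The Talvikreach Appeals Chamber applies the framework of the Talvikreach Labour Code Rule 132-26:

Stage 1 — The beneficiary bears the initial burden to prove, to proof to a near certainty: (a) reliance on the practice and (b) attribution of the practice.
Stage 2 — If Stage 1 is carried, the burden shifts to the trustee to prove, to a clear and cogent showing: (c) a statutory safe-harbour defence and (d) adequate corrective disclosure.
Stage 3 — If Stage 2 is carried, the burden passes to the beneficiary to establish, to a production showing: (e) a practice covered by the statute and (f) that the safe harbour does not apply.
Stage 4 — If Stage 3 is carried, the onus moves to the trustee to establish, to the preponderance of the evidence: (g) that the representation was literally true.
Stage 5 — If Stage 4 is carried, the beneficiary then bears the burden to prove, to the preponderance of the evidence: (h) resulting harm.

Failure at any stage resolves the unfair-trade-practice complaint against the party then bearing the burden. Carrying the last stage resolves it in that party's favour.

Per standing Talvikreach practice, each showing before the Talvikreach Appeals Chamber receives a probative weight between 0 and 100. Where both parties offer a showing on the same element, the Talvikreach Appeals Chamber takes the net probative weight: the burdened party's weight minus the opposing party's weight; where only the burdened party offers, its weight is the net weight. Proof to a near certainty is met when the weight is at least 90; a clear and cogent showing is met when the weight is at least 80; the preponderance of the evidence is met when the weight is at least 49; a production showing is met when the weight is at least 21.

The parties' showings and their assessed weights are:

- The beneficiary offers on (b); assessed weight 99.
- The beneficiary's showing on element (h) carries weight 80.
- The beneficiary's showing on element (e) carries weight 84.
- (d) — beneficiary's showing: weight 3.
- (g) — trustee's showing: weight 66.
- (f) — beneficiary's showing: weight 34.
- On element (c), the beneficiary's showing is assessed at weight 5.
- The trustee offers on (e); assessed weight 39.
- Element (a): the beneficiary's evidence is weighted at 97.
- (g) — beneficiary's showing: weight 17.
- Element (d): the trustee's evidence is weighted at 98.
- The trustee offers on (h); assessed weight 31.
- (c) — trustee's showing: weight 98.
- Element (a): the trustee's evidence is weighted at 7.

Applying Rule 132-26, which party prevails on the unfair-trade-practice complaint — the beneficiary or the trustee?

Stage 1 — burden on beneficiary; standard: proof to a near certainty (weight is at least 90).
    (a): 97 − 7 = 90 ≥ 90 [met]
    (b): 99 ≥ 90 [met]
  Stage 1 carried; the burden shifts to the trustee.
Stage 2 — burden on trustee; standard: a clear and cogent showing (weight is at least 80).
    (c): 98 − 5 = 93 ≥ 80 [met]
    (d): 98 − 3 = 95 ≥ 80 [met]
  The trustee carries Stage 2; the beneficiary now bears the burden.
Stage 3 — burden on beneficiary; standard: a production showing (weight is at least 21).
    (e): 84 − 39 = 45 ≥ 21 [met]
    (f): 34 ≥ 21 [met]
  Stage 3 carried; the burden shifts to the trustee.
Stage 4 — burden on trustee; standard: the preponderance of the evidence (weight is at least 49).
    (g): 66 − 17 = 49 ≥ 49 [met]
  The trustee carries Stage 4; the beneficiary now bears the burden.
Stage 5 — burden on beneficiary; standard: the preponderance of the evidence (weight is at least 49).
    (h): 80 − 31 = 49 ≥ 49 [met]
  The beneficiary carries the last stage.
Every stage carried; the beneficiary prevails.

beneficiary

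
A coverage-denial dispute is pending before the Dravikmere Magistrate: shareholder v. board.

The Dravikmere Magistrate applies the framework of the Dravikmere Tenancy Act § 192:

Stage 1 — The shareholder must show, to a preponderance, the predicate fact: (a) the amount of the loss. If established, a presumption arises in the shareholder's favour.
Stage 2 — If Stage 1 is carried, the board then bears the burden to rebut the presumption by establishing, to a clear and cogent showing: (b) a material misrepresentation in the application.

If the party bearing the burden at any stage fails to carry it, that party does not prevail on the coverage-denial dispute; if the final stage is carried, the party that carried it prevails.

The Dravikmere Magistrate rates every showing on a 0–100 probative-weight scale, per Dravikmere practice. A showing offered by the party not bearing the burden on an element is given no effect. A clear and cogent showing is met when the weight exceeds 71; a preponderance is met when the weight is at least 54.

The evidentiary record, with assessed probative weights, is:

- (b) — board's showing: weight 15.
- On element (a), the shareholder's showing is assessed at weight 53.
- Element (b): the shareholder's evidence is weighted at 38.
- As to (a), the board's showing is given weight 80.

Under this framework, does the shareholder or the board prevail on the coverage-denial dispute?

board

Stage 1 (shareholder, a preponderance, weight is at least 54): (a) 53 (board's 80 disregarded) < 54 — fails.
  Stage 1 not carried; the shareholder fails its burden.
The board prevails.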